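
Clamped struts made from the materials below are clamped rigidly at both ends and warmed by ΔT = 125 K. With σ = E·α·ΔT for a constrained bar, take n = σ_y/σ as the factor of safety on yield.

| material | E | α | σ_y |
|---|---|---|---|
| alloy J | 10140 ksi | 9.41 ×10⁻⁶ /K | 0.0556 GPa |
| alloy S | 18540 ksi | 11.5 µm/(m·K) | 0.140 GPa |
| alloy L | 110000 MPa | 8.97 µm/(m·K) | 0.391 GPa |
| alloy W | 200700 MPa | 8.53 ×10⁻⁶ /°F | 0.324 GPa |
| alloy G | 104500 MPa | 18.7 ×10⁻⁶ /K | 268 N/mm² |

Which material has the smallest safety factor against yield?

alloy J

With everything in SI (GPa, ×10⁻⁶/K, MPa):
  alloy J: E = 69.91, α = 9.41, σ_y = 55.60 → σ = 82.2 MPa, n = 0.676
  alloy S: E = 127.8, α = 11.5, σ_y = 140.0 → σ = 184 MPa, n = 0.762
  alloy L: E = 110.0, α = 8.97, σ_y = 391.0 → σ = 123 MPa, n = 3.17
  alloy W: E = 200.7, α = 15.4, σ_y = 324.0 → σ = 385 MPa, n = 0.841
  alloy G: E = 104.5, α = 18.7, σ_y = 268.0 → σ = 244 MPa, n = 1.10
Smallest n: alloy J with n = 0.676.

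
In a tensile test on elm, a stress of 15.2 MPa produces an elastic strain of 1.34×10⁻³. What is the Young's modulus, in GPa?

E = σ/ε = 15.2 MPa / 1.34×10⁻³ = 11340 MPa = 11.3 GPa.

11.3 GPa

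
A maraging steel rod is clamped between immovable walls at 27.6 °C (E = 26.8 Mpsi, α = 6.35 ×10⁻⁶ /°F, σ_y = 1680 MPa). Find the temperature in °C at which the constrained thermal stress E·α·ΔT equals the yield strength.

823 °C

E = 26.8 Mpsi = 184.8 GPa.
α = 6.35×10⁻⁶/°F × 9/5 = 11.4×10⁻⁶/K.
E·α·ΔT = 1680 MPa ⇒ ΔT = 1680 / (184.8×10³ × 11.4×10⁻⁶) = 795.4 K.
T = 27.6 + 795.4 = 823.0 °C.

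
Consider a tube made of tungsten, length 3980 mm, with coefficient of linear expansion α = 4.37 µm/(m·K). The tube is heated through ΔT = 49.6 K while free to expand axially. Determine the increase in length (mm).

ΔL = α·L₀·ΔT = 4.37×10⁻⁶ × 3980 mm × 49.60 K = 0.863 mm.

0.863 mm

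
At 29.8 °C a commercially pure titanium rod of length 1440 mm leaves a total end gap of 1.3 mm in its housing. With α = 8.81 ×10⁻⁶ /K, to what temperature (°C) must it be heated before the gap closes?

α·L₀·ΔT = 1.3 mm ⇒ ΔT = 1.3 / (8.81×10⁻⁶ × 1440.0) = 102.5 K.
T = 29.8 + 102.5 = 132.3 °C.

132 °C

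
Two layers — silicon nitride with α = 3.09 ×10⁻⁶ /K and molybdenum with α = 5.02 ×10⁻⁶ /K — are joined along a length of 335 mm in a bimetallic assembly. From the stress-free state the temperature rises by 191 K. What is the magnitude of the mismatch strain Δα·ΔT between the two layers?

3.69×10⁻⁴

Δα = |3.09 − 5.02|×10⁻⁶/K = 1.93×10⁻⁶/K.
Mismatch strain = Δα·ΔT = 1.93×10⁻⁶ × 191.0 = 3.69×10⁻⁴.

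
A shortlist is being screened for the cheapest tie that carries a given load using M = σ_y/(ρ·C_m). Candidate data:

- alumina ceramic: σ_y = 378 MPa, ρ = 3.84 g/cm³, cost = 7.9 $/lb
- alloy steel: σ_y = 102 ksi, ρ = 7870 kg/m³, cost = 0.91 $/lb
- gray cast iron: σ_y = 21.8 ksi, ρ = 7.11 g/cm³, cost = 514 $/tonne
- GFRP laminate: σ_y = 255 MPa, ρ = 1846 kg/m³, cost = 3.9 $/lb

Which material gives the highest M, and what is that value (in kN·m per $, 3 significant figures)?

Normalizing units and computing the index:
  alumina ceramic: σ_y = 378.0 MPa, ρ = 3840 kg/m³, cost = 17.42 $/kg
  alloy steel: σ_y = 703.3 MPa, ρ = 7870 kg/m³, cost = 2.006 $/kg
  gray cast iron: σ_y = 150.3 MPa, ρ = 7110 kg/m³, cost = 0.5140 $/kg
  GFRP laminate: σ_y = 255.0 MPa, ρ = 1846 kg/m³, cost = 8.598 $/kg
  alloy steel: M = 44.5 kN·m per $
  gray cast iron: M = 41.1 kN·m per $
  GFRP laminate: M = 16.1 kN·m per $
  alumina ceramic: M = 5.65 kN·m per $
Alloy steel ranks first.

alloy steel, M = 44.5 kN·m per $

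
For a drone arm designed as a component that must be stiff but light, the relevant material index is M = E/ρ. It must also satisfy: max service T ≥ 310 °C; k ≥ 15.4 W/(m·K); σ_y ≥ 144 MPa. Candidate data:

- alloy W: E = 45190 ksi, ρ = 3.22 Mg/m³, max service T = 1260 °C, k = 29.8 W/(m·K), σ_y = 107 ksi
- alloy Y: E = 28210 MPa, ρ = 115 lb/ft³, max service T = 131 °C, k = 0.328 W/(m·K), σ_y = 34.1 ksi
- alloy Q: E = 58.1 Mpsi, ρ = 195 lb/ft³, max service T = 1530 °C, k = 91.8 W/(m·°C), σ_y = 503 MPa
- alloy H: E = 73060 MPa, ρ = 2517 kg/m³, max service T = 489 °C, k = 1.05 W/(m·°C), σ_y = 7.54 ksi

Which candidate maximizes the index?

Screen on constraints: max service T ≥ 310 °C; k ≥ 15.4 W/(m·K); σ_y ≥ 144 MPa. Survivors: alloy W, alloy Q.
Putting every candidate on a common basis:
  alloy W: E = 311.6 GPa, ρ = 3220 kg/m³
  alloy Q: E = 400.6 GPa, ρ = 3124 kg/m³
  alloy Q: M = 128 MN·m/kg
  alloy W: M = 96.8 MN·m/kg
The maximum is for alloy Q.

alloy Q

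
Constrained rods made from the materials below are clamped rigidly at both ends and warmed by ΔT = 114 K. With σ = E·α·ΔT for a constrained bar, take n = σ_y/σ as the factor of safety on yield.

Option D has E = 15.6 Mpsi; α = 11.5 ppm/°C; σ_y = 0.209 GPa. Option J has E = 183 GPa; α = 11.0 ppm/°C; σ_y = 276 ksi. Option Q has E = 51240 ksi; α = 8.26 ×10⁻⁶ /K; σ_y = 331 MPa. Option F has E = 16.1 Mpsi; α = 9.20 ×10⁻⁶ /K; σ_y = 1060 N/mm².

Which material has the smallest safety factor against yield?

option Q

Per material, after unit conversion:
  option D: E = 107.6, α = 11.5, σ_y = 209.0 → σ = 141 MPa, n = 1.48
  option J: E = 183.0, α = 11.0, σ_y = 1903 → σ = 229 MPa, n = 8.29
  option Q: E = 353.3, α = 8.26, σ_y = 331.0 → σ = 333 MPa, n = 0.995
  option F: E = 111.0, α = 9.20, σ_y = 1060 → σ = 116 MPa, n = 9.10
Smallest n: option Q with n = 0.995.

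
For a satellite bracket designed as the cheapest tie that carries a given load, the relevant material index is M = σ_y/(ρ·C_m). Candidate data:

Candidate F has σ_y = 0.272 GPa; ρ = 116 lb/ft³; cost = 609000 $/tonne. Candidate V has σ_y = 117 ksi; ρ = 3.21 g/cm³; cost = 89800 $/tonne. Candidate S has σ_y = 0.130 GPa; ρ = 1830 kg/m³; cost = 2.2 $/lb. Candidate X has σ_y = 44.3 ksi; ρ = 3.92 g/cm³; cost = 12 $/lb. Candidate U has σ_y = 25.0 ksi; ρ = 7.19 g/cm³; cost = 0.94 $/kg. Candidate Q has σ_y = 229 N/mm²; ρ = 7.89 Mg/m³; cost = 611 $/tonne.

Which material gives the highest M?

candidate Q

In SI units:
  candidate F: σ_y = 272.0 MPa, ρ = 1858 kg/m³, cost = 609.0 $/kg
  candidate V: σ_y = 806.7 MPa, ρ = 3210 kg/m³, cost = 89.80 $/kg
  candidate S: σ_y = 130.0 MPa, ρ = 1830 kg/m³, cost = 4.850 $/kg
  candidate X: σ_y = 305.4 MPa, ρ = 3920 kg/m³, cost = 26.46 $/kg
  candidate U: σ_y = 172.4 MPa, ρ = 7190 kg/m³, cost = 0.9400 $/kg
  candidate Q: σ_y = 229.0 MPa, ρ = 7890 kg/m³, cost = 0.6110 $/kg
  candidate Q: M = 47.5 kN·m per $
  candidate U: M = 25.5 kN·m per $
  candidate S: M = 14.6 kN·m per $
  candidate X: M = 2.95 kN·m per $
  candidate V: M = 2.80 kN·m per $
  candidate F: M = 0.240 kN·m per $
Candidate Q has the largest M.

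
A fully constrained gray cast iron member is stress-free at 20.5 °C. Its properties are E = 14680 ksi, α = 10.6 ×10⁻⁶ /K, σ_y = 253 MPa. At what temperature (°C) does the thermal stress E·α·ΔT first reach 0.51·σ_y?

E = 14680 ksi = 101.2 GPa.
E·α·ΔT = 129.0 MPa ⇒ ΔT = 129.0 / (101.2×10³ × 10.6×10⁻⁶) = 120.3 K.
T = 20.5 + 120.3 = 140.8 °C.

141 °C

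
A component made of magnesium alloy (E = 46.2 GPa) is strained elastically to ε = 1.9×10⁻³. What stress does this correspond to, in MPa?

87.8 MPa

σ = E·ε = 46200 MPa × 1.9×10⁻³ = 87.8 MPa.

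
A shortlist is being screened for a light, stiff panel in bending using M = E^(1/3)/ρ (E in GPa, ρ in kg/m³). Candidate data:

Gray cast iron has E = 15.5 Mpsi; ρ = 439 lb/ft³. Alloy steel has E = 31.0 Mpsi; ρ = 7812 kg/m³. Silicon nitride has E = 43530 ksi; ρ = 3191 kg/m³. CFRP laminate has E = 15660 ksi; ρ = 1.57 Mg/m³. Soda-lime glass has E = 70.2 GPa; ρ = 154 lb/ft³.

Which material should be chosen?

CFRP laminate

Convert each candidate to consistent units, then evaluate M:
  gray cast iron: E = 106.9 GPa, ρ = 7032 kg/m³
  alloy steel: E = 213.7 GPa, ρ = 7812 kg/m³
  silicon nitride: E = 300.1 GPa, ρ = 3191 kg/m³
  CFRP laminate: E = 108.0 GPa, ρ = 1570 kg/m³
  soda-lime glass: E = 70.20 GPa, ρ = 2467 kg/m³
  CFRP laminate: M = 3.03×10⁻³
  silicon nitride: M = 2.10×10⁻³
  soda-lime glass: M = 1.67×10⁻³
  alloy steel: M = 0.765×10⁻³
  gray cast iron: M = 0.675×10⁻³
CFRP laminate has the largest M.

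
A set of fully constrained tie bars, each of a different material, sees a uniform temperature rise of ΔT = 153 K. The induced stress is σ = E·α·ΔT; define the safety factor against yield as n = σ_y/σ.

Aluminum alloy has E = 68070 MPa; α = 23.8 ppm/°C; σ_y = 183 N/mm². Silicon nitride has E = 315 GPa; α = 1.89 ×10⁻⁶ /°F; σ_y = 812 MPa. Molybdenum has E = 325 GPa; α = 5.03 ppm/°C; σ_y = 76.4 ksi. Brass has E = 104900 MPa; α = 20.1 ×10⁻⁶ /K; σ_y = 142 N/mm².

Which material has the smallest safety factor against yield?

Converting E to GPa, α to ×10⁻⁶/K, σ_y to MPa, then σ and n for each:
  aluminum alloy: E = 68.07, α = 23.8, σ_y = 183.0 → σ = 248 MPa, n = 0.738
  silicon nitride: E = 315.0, α = 3.40, σ_y = 812.0 → σ = 164 MPa, n = 4.95
  molybdenum: E = 325.0, α = 5.03, σ_y = 526.8 → σ = 250 MPa, n = 2.11
  brass: E = 104.9, α = 20.1, σ_y = 142.0 → σ = 323 MPa, n = 0.440
Brass has the lowest safety factor, n = 0.440.

brass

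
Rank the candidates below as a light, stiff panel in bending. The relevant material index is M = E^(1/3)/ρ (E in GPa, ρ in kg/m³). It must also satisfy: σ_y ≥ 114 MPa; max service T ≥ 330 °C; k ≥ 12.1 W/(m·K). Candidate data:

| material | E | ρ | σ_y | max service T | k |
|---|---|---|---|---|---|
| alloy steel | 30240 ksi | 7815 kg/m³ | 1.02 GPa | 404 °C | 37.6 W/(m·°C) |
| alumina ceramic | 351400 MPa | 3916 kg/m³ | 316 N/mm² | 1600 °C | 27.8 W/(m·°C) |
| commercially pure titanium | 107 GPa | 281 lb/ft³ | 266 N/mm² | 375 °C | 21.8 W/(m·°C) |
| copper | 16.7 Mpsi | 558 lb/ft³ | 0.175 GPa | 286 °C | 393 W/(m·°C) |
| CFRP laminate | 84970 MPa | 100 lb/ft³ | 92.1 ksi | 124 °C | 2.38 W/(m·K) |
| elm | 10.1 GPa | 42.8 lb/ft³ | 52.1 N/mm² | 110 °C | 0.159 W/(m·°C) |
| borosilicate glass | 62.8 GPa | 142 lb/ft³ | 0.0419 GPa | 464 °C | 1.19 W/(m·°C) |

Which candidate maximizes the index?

alumina ceramic

Screen on constraints: σ_y ≥ 114 MPa; max service T ≥ 330 °C; k ≥ 12.1 W/(m·K). Survivors: alloy steel, alumina ceramic, commercially pure titanium.
Convert each candidate to consistent units, then evaluate M:
  alloy steel: E = 208.5 GPa, ρ = 7815 kg/m³
  alumina ceramic: E = 351.4 GPa, ρ = 3916 kg/m³
  commercially pure titanium: E = 107.0 GPa, ρ = 4501 kg/m³
  alumina ceramic: M = 1.80×10⁻³
  commercially pure titanium: M = 1.05×10⁻³
  alloy steel: M = 0.759×10⁻³
Alumina ceramic ranks first.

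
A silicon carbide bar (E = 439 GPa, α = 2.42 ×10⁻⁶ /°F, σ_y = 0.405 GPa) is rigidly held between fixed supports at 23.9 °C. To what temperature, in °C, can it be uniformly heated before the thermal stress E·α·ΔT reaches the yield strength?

236 °C

α = 2.42×10⁻⁶/°F × 9/5 = 4.36×10⁻⁶/K.
σ_y = 0.405 GPa = 405.0 MPa.
E·α·ΔT = 405.0 MPa ⇒ ΔT = 405.0 / (439.0×10³ × 4.36×10⁻⁶) = 211.8 K.
T = 23.9 + 211.8 = 235.7 °C.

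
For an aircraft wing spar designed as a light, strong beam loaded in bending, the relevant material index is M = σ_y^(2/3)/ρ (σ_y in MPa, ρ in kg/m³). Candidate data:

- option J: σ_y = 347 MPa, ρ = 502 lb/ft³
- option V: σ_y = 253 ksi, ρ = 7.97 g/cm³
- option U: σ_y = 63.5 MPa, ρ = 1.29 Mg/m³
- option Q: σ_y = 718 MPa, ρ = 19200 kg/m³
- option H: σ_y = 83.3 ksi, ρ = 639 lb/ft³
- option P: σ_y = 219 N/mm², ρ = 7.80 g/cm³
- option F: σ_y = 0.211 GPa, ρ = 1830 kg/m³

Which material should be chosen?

option F

Putting every candidate on a common basis:
  option J: σ_y = 347.0 MPa, ρ = 8041 kg/m³
  option V: σ_y = 1744 MPa, ρ = 7970 kg/m³
  option U: σ_y = 63.50 MPa, ρ = 1290 kg/m³
  option Q: σ_y = 718.0 MPa, ρ = 19200 kg/m³
  option H: σ_y = 574.3 MPa, ρ = 10240 kg/m³
  option P: σ_y = 219.0 MPa, ρ = 7800 kg/m³
  option F: σ_y = 211.0 MPa, ρ = 1830 kg/m³
  option F: M = 19.4×10⁻³
  option V: M = 18.2×10⁻³
  option U: M = 12.3×10⁻³
  option H: M = 6.75×10⁻³
  option J: M = 6.14×10⁻³
  option P: M = 4.66×10⁻³
  option Q: M = 4.18×10⁻³
Highest index: option F.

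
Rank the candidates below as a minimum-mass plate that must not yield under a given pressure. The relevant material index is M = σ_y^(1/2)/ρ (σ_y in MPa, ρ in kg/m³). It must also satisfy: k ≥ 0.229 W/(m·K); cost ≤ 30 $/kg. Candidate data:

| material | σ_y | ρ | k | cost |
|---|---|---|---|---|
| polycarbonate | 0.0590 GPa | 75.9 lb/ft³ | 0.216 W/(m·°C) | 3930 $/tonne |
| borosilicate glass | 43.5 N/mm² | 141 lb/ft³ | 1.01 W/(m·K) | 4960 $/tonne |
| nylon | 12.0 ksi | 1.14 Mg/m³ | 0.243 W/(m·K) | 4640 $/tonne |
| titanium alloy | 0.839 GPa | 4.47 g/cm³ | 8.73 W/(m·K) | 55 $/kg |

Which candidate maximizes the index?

nylon

Screen on constraints: k ≥ 0.229 W/(m·K); cost ≤ 30 $/kg. Survivors: borosilicate glass, nylon.
In SI units:
  borosilicate glass: σ_y = 43.50 MPa, ρ = 2259 kg/m³
  nylon: σ_y = 82.74 MPa, ρ = 1140 kg/m³
  nylon: M = 7.98×10⁻³
  borosilicate glass: M = 2.92×10⁻³
Highest index: nylon.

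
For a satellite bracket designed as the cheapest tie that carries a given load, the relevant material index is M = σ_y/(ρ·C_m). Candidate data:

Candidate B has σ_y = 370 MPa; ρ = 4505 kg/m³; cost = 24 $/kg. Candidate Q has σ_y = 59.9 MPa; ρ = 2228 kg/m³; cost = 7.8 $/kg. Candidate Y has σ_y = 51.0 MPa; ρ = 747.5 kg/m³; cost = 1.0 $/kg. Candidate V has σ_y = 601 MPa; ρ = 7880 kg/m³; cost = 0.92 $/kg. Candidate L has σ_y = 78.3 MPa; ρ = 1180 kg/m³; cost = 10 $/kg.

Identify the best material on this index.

candidate V

Per-candidate index values:
  candidate V: M = 82.9 kN·m per $
  candidate Y: M = 68.2 kN·m per $
  candidate L: M = 6.64 kN·m per $
  candidate Q: M = 3.45 kN·m per $
  candidate B: M = 3.42 kN·m per $
Candidate V ranks first.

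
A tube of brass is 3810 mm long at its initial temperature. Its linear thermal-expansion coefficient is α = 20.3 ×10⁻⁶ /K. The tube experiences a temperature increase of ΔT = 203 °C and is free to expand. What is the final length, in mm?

ΔL = α·L₀·ΔT = 20.3×10⁻⁶ × 3810 mm × 203.0 K = 15.7 mm.
L = L₀ + ΔL = 3810 + 15.7 = 3825.7 mm.

3825.7 mm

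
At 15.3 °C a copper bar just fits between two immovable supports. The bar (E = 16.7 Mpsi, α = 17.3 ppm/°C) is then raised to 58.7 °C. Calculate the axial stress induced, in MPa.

E = 16.7 Mpsi = 115.1 GPa.
ΔT = 43.40 K. Constrained thermal stress σ = E·α·ΔT = 115.1×10³ MPa × 17.3×10⁻⁶ × 43.40 = 86.5 MPa (compressive).

86.5 MPa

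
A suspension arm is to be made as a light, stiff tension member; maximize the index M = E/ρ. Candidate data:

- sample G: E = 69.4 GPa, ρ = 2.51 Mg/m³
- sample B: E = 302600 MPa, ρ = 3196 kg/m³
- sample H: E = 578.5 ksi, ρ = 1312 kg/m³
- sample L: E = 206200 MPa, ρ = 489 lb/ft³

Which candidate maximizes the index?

sample B

Putting every candidate on a common basis:
  sample G: E = 69.40 GPa, ρ = 2510 kg/m³
  sample B: E = 302.6 GPa, ρ = 3196 kg/m³
  sample H: E = 3.989 GPa, ρ = 1312 kg/m³
  sample L: E = 206.2 GPa, ρ = 7833 kg/m³
  sample B: M = 94.7 MN·m/kg
  sample G: M = 27.6 MN·m/kg
  sample L: M = 26.3 MN·m/kg
  sample H: M = 3.04 MN·m/kg
The maximum is for sample B.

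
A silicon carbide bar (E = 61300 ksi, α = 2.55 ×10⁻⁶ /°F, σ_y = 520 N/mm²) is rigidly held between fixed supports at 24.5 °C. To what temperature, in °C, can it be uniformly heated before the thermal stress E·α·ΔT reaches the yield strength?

293 °C

E = 61300 ksi = 422.6 GPa.
α = 2.55×10⁻⁶/°F × 9/5 = 4.59×10⁻⁶/K.
σ_y = 520 N/mm² = 520.0 MPa.
E·α·ΔT = 520.0 MPa ⇒ ΔT = 520.0 / (422.6×10³ × 4.59×10⁻⁶) = 268.0 K.
T = 24.5 + 268.0 = 292.5 °C.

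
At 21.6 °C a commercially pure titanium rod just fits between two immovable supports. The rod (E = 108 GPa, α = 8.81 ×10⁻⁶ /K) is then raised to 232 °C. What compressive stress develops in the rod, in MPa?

ΔT = 210.4 K. Constrained thermal stress σ = E·α·ΔT = 108.0×10³ MPa × 8.81×10⁻⁶ × 210.4 = 200 MPa (compressive).

200 MPa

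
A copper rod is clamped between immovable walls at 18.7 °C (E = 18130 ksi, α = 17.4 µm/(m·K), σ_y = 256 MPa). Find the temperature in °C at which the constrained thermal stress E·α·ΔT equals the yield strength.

E = 18130 ksi = 125.0 GPa.
E·α·ΔT = 256.0 MPa ⇒ ΔT = 256.0 / (125.0×10³ × 17.4×10⁻⁶) = 117.7 K.
T = 18.7 + 117.7 = 136.4 °C.

136 °C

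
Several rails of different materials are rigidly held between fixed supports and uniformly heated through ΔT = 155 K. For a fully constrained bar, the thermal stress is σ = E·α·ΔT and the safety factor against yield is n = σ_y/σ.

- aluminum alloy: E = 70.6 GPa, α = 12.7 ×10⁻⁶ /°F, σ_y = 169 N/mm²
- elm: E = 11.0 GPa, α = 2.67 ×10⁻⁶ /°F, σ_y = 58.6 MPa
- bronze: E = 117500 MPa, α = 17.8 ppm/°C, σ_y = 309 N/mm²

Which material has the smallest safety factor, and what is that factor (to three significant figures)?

Per material, after unit conversion:
  aluminum alloy: E = 70.60, α = 22.9, σ_y = 169.0 → σ = 250 MPa, n = 0.676
  elm: E = 11.00, α = 4.81, σ_y = 58.60 → σ = 8.19 MPa, n = 7.15
  bronze: E = 117.5, α = 17.8, σ_y = 309.0 → σ = 324 MPa, n = 0.953
The minimum is aluminum alloy at n = 0.676.

aluminum alloy, n = 0.676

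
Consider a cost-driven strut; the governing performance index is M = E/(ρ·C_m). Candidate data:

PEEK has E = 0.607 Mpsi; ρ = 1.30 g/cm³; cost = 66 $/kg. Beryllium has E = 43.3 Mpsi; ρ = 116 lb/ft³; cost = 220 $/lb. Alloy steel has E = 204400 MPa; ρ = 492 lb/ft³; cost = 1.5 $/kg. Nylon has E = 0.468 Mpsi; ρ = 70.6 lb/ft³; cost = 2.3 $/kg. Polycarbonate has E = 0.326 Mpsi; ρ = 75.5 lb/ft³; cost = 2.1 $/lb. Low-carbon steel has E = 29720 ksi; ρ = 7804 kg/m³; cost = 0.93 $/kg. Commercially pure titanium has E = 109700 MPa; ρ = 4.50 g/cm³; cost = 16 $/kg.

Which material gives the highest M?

Normalizing units and computing the index:
  PEEK: E = 4.185 GPa, ρ = 1300 kg/m³, cost = 66.00 $/kg
  beryllium: E = 298.5 GPa, ρ = 1858 kg/m³, cost = 485.0 $/kg
  alloy steel: E = 204.4 GPa, ρ = 7881 kg/m³, cost = 1.500 $/kg
  nylon: E = 3.227 GPa, ρ = 1131 kg/m³, cost = 2.300 $/kg
  polycarbonate: E = 2.248 GPa, ρ = 1209 kg/m³, cost = 4.630 $/kg
  low-carbon steel: E = 204.9 GPa, ρ = 7804 kg/m³, cost = 0.9300 $/kg
  commercially pure titanium: E = 109.7 GPa, ρ = 4500 kg/m³, cost = 16.00 $/kg
  low-carbon steel: M = 28.2 MN·m per $
  alloy steel: M = 17.3 MN·m per $
  commercially pure titanium: M = 1.52 MN·m per $
  nylon: M = 1.24 MN·m per $
  polycarbonate: M = 0.401 MN·m per $
  beryllium: M = 0.331 MN·m per $
  PEEK: M = 0.0488 MN·m per $
The maximum is for low-carbon steel.

low-carbon steel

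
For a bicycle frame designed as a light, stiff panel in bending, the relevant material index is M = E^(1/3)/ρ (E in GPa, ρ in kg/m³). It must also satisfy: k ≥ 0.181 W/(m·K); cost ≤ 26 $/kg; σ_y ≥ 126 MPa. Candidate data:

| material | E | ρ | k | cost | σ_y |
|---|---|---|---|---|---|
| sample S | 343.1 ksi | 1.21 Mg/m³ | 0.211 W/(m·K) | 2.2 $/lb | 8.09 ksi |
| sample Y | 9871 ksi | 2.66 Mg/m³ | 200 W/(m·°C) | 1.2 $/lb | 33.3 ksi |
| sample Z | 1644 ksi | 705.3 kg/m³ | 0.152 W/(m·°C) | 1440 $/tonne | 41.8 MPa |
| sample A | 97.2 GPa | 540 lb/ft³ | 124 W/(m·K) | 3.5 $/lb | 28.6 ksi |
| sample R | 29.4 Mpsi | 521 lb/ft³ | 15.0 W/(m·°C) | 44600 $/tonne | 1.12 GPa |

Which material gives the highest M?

Screen on constraints: k ≥ 0.181 W/(m·K); cost ≤ 26 $/kg; σ_y ≥ 126 MPa. Survivors: sample Y, sample A.
Normalizing units and computing the index:
  sample Y: E = 68.06 GPa, ρ = 2660 kg/m³
  sample A: E = 97.20 GPa, ρ = 8650 kg/m³
  sample Y: M = 1.53×10⁻³
  sample A: M = 0.532×10⁻³
Sample Y has the largest M.

sample Y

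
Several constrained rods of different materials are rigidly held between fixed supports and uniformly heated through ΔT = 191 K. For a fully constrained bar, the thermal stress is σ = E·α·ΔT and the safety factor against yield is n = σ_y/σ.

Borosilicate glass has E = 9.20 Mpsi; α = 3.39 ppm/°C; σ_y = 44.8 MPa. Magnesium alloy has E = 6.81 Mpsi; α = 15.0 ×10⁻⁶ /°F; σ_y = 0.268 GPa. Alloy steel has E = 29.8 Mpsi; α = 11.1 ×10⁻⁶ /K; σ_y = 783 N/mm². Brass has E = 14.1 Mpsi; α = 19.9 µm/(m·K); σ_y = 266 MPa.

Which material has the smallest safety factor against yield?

Converting E to GPa, α to ×10⁻⁶/K, σ_y to MPa, then σ and n for each:
  borosilicate glass: E = 63.43, α = 3.39, σ_y = 44.80 → σ = 41.1 MPa, n = 1.09
  magnesium alloy: E = 46.95, α = 27.0, σ_y = 268.0 → σ = 242 MPa, n = 1.11
  alloy steel: E = 205.5, α = 11.1, σ_y = 783.0 → σ = 436 MPa, n = 1.80
  brass: E = 97.22, α = 19.9, σ_y = 266.0 → σ = 370 MPa, n = 0.720
The minimum is brass at n = 0.720.

brass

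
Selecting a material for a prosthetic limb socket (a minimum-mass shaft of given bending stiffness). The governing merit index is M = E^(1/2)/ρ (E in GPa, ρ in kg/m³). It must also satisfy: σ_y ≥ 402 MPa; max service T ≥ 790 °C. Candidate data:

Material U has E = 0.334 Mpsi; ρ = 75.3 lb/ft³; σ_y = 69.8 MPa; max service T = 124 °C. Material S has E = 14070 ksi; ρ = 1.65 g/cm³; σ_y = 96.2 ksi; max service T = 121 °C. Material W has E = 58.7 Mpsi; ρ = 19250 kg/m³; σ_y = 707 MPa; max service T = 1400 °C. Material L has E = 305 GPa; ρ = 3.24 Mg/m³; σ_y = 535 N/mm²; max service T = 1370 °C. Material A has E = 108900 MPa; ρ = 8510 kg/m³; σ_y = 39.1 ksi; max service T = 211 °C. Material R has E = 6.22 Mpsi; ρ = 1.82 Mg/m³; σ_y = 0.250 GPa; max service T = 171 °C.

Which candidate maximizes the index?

Screen on constraints: σ_y ≥ 402 MPa; max service T ≥ 790 °C. Survivors: material W, material L.
In SI units:
  material W: E = 404.7 GPa, ρ = 19250 kg/m³
  material L: E = 305.0 GPa, ρ = 3240 kg/m³
  material L: M = 5.39×10⁻³
  material W: M = 1.05×10⁻³
The maximum is for material L.

material L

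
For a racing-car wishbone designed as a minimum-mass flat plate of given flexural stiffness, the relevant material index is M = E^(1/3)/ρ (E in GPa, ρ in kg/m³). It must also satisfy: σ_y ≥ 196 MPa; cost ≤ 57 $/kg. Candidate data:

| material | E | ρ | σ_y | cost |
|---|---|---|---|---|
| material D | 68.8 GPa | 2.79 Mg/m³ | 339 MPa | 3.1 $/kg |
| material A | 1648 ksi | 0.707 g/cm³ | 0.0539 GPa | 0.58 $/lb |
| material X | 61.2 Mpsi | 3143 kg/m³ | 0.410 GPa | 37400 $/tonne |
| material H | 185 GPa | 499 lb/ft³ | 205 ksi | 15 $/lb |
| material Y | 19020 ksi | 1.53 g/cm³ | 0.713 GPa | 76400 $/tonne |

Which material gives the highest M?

material X

Screen on constraints: σ_y ≥ 196 MPa; cost ≤ 57 $/kg. Survivors: material D, material X, material H.
In SI units:
  material D: E = 68.80 GPa, ρ = 2790 kg/m³
  material X: E = 422.0 GPa, ρ = 3143 kg/m³
  material H: E = 185.0 GPa, ρ = 7993 kg/m³
  material X: M = 2.39×10⁻³
  material D: M = 1.47×10⁻³
  material H: M = 0.713×10⁻³
Highest index: material X.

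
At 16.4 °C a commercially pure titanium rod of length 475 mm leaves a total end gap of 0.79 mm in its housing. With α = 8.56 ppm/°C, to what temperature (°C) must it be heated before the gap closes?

211 °C

α·L₀·ΔT = 0.79 mm ⇒ ΔT = 0.79 / (8.56×10⁻⁶ × 475.0) = 194.3 K.
T = 16.4 + 194.3 = 210.7 °C.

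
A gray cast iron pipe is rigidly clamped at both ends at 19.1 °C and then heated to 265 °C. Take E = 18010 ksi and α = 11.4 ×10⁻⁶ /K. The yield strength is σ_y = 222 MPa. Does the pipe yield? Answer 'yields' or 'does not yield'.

yields

E = 18010 ksi = 124.2 GPa.
ΔT = 245.9 K. Constrained thermal stress σ = E·α·ΔT = 124.2×10³ MPa × 11.4×10⁻⁶ × 245.9 = 348 MPa (compressive).
Compare to σ_y = 222 MPa: σ ≥ σ_y, so it yields.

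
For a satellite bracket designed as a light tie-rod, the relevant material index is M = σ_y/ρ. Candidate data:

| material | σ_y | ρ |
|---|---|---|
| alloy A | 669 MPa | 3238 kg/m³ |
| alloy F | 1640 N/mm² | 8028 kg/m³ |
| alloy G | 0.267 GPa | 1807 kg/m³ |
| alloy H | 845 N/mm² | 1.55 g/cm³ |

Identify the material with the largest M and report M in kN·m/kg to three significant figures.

After converting to SI:
  alloy A: σ_y = 669.0 MPa, ρ = 3238 kg/m³
  alloy F: σ_y = 1640 MPa, ρ = 8028 kg/m³
  alloy G: σ_y = 267.0 MPa, ρ = 1807 kg/m³
  alloy H: σ_y = 845.0 MPa, ρ = 1550 kg/m³
  alloy H: M = 545 kN·m/kg
  alloy A: M = 207 kN·m/kg
  alloy F: M = 204 kN·m/kg
  alloy G: M = 148 kN·m/kg
Highest index: alloy H.

alloy H, M = 545 kN·m/kg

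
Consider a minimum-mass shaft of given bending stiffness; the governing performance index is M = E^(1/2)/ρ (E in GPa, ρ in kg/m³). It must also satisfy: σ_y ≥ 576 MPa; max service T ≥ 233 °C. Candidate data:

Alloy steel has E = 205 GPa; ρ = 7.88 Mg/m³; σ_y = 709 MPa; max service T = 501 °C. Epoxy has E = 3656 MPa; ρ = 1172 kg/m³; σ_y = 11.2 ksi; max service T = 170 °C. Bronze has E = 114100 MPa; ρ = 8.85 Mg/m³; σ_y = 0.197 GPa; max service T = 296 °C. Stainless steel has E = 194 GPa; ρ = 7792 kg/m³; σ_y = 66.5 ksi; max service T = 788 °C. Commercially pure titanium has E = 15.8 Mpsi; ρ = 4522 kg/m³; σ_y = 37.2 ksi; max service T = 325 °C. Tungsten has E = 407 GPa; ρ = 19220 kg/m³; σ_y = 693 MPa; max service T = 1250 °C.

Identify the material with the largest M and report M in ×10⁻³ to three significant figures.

alloy steel, M = 1.82×10⁻³

Screen on constraints: σ_y ≥ 576 MPa; max service T ≥ 233 °C. Survivors: alloy steel, tungsten.
After converting to SI:
  alloy steel: E = 205.0 GPa, ρ = 7880 kg/m³
  tungsten: E = 407.0 GPa, ρ = 19220 kg/m³
  alloy steel: M = 1.82×10⁻³
  tungsten: M = 1.05×10⁻³
Alloy steel has the largest M.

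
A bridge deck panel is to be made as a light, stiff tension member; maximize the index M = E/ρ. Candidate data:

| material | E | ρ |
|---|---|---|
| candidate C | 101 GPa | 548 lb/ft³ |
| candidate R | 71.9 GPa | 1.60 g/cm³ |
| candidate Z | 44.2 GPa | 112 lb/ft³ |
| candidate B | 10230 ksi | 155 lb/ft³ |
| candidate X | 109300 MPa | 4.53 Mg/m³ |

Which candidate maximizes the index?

candidate R

In SI units:
  candidate C: E = 101.0 GPa, ρ = 8778 kg/m³
  candidate R: E = 71.90 GPa, ρ = 1600 kg/m³
  candidate Z: E = 44.20 GPa, ρ = 1794 kg/m³
  candidate B: E = 70.53 GPa, ρ = 2483 kg/m³
  candidate X: E = 109.3 GPa, ρ = 4530 kg/m³
  candidate R: M = 44.9 MN·m/kg
  candidate B: M = 28.4 MN·m/kg
  candidate Z: M = 24.6 MN·m/kg
  candidate X: M = 24.1 MN·m/kg
  candidate C: M = 11.5 MN·m/kg
Candidate R has the largest M.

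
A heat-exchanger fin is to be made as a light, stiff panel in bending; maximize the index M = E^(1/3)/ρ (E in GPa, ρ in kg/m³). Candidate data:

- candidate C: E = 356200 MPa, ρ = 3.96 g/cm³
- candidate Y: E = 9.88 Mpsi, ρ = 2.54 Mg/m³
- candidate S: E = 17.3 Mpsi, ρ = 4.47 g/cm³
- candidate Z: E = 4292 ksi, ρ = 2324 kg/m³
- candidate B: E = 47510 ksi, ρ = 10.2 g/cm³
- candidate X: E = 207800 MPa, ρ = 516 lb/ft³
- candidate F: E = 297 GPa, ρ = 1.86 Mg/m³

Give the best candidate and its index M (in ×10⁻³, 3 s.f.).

Convert each candidate to consistent units, then evaluate M:
  candidate C: E = 356.2 GPa, ρ = 3960 kg/m³
  candidate Y: E = 68.12 GPa, ρ = 2540 kg/m³
  candidate S: E = 119.3 GPa, ρ = 4470 kg/m³
  candidate Z: E = 29.59 GPa, ρ = 2324 kg/m³
  candidate B: E = 327.6 GPa, ρ = 10200 kg/m³
  candidate X: E = 207.8 GPa, ρ = 8266 kg/m³
  candidate F: E = 297.0 GPa, ρ = 1860 kg/m³
  candidate F: M = 3.59×10⁻³
  candidate C: M = 1.79×10⁻³
  candidate Y: M = 1.61×10⁻³
  candidate Z: M = 1.33×10⁻³
  candidate S: M = 1.10×10⁻³
  candidate X: M = 0.717×10⁻³
  candidate B: M = 0.676×10⁻³
The maximum is for candidate F.

candidate F, M = 3.59×10⁻³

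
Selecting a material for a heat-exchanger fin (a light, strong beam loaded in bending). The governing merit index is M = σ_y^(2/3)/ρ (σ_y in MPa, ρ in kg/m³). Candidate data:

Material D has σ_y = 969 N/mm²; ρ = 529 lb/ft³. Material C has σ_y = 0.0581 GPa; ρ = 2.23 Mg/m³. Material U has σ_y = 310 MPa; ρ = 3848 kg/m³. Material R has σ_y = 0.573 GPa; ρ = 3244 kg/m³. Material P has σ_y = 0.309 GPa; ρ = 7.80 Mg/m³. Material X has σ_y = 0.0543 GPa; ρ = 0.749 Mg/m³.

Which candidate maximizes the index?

material R

In SI units:
  material D: σ_y = 969.0 MPa, ρ = 8474 kg/m³
  material C: σ_y = 58.10 MPa, ρ = 2230 kg/m³
  material U: σ_y = 310.0 MPa, ρ = 3848 kg/m³
  material R: σ_y = 573.0 MPa, ρ = 3244 kg/m³
  material P: σ_y = 309.0 MPa, ρ = 7800 kg/m³
  material X: σ_y = 54.30 MPa, ρ = 749.0 kg/m³
  material R: M = 21.3×10⁻³
  material X: M = 19.1×10⁻³
  material U: M = 11.9×10⁻³
  material D: M = 11.6×10⁻³
  material C: M = 6.73×10⁻³
  material P: M = 5.86×10⁻³
Material R has the largest M.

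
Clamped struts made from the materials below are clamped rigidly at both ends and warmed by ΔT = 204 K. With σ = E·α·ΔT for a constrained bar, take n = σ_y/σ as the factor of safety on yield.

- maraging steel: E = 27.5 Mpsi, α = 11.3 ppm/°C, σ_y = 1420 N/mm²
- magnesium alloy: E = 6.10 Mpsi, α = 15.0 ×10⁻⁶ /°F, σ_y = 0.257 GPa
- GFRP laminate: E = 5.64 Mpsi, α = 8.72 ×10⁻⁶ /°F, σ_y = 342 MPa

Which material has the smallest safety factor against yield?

Converting E to GPa, α to ×10⁻⁶/K, σ_y to MPa, then σ and n for each:
  maraging steel: E = 189.6, α = 11.3, σ_y = 1420 → σ = 437 MPa, n = 3.25
  magnesium alloy: E = 42.06, α = 27.0, σ_y = 257.0 → σ = 232 MPa, n = 1.11
  GFRP laminate: E = 38.89, α = 15.7, σ_y = 342.0 → σ = 125 MPa, n = 2.75
The minimum is magnesium alloy at n = 1.11.

magnesium alloy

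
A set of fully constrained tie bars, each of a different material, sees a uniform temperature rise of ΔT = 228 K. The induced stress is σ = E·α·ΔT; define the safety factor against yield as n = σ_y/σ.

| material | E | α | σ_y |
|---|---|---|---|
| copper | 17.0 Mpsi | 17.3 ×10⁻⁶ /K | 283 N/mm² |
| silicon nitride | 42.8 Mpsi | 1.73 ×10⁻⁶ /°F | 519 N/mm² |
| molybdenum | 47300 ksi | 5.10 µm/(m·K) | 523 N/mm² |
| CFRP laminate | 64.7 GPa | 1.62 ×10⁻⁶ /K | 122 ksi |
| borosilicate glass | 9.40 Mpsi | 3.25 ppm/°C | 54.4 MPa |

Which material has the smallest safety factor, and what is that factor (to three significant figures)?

copper, n = 0.612

With everything in SI (GPa, ×10⁻⁶/K, MPa):
  copper: E = 117.2, α = 17.3, σ_y = 283.0 → σ = 462 MPa, n = 0.612
  silicon nitride: E = 295.1, α = 3.11, σ_y = 519.0 → σ = 210 MPa, n = 2.48
  molybdenum: E = 326.1, α = 5.10, σ_y = 523.0 → σ = 379 MPa, n = 1.38
  CFRP laminate: E = 64.70, α = 1.62, σ_y = 841.2 → σ = 23.9 MPa, n = 35.2
  borosilicate glass: E = 64.81, α = 3.25, σ_y = 54.40 → σ = 48.0 MPa, n = 1.13
Copper has the lowest safety factor, n = 0.612.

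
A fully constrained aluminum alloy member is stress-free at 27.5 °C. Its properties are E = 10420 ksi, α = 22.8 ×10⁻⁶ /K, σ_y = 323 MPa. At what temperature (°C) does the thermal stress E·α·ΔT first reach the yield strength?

225 °C

E = 10420 ksi = 71.84 GPa.
E·α·ΔT = 323.0 MPa ⇒ ΔT = 323.0 / (71.84×10³ × 22.8×10⁻⁶) = 197.2 K.
T = 27.5 + 197.2 = 224.7 °C.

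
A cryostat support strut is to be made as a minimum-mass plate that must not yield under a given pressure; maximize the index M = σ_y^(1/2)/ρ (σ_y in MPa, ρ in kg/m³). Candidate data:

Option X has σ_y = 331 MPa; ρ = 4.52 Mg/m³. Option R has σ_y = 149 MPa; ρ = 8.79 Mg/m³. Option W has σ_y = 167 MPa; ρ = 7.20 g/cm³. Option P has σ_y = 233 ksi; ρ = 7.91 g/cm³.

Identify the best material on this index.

option P

In SI units:
  option X: σ_y = 331.0 MPa, ρ = 4520 kg/m³
  option R: σ_y = 149.0 MPa, ρ = 8790 kg/m³
  option W: σ_y = 167.0 MPa, ρ = 7200 kg/m³
  option P: σ_y = 1606 MPa, ρ = 7910 kg/m³
  option P: M = 5.07×10⁻³
  option X: M = 4.03×10⁻³
  option W: M = 1.79×10⁻³
  option R: M = 1.39×10⁻³
The maximum is for option P.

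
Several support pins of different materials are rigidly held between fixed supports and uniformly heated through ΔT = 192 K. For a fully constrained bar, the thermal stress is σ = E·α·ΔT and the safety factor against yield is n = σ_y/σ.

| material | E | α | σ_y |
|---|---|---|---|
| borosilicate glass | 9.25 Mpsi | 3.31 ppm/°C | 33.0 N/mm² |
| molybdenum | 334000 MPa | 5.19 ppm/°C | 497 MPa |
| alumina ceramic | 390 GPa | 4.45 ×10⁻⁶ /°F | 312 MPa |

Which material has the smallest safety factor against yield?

With everything in SI (GPa, ×10⁻⁶/K, MPa):
  borosilicate glass: E = 63.78, α = 3.31, σ_y = 33.00 → σ = 40.5 MPa, n = 0.814
  molybdenum: E = 334.0, α = 5.19, σ_y = 497.0 → σ = 333 MPa, n = 1.49
  alumina ceramic: E = 390.0, α = 8.01, σ_y = 312.0 → σ = 600 MPa, n = 0.520
Smallest n: alumina ceramic with n = 0.520.

alumina ceramic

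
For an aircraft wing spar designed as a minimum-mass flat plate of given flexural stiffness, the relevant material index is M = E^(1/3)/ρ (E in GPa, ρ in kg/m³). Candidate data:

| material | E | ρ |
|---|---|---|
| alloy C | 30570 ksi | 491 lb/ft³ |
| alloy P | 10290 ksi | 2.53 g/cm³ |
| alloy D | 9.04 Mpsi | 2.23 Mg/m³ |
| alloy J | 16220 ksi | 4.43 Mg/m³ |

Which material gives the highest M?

alloy D

Convert each candidate to consistent units, then evaluate M:
  alloy C: E = 210.8 GPa, ρ = 7865 kg/m³
  alloy P: E = 70.95 GPa, ρ = 2530 kg/m³
  alloy D: E = 62.33 GPa, ρ = 2230 kg/m³
  alloy J: E = 111.8 GPa, ρ = 4430 kg/m³
  alloy D: M = 1.78×10⁻³
  alloy P: M = 1.64×10⁻³
  alloy J: M = 1.09×10⁻³
  alloy C: M = 0.757×10⁻³
The maximum is for alloy D.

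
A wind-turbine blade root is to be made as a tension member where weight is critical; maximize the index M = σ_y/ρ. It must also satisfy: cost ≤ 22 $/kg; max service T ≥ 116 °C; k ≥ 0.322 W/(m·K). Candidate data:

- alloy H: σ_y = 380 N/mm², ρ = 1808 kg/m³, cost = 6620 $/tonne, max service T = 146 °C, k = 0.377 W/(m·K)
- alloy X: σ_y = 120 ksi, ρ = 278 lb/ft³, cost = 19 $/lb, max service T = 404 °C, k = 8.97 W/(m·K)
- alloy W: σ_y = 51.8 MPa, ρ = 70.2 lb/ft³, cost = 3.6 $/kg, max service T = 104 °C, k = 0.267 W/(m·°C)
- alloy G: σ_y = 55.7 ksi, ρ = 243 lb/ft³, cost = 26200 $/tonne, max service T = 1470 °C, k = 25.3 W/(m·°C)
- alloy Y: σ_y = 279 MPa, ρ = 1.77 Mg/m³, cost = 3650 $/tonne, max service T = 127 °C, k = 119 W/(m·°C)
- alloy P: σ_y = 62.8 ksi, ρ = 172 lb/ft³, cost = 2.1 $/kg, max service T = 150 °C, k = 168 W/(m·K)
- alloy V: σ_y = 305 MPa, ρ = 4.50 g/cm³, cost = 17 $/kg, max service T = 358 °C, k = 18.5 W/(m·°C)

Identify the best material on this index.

Screen on constraints: cost ≤ 22 $/kg; max service T ≥ 116 °C; k ≥ 0.322 W/(m·K). Survivors: alloy H, alloy Y, alloy P, alloy V.
After converting to SI:
  alloy H: σ_y = 380.0 MPa, ρ = 1808 kg/m³
  alloy Y: σ_y = 279.0 MPa, ρ = 1770 kg/m³
  alloy P: σ_y = 433.0 MPa, ρ = 2755 kg/m³
  alloy V: σ_y = 305.0 MPa, ρ = 4500 kg/m³
  alloy H: M = 210 kN·m/kg
  alloy Y: M = 158 kN·m/kg
  alloy P: M = 157 kN·m/kg
  alloy V: M = 67.8 kN·m/kg
Highest index: alloy H.

alloy H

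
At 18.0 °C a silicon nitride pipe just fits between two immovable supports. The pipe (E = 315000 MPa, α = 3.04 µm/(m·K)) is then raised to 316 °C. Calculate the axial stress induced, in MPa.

E = 315000 MPa = 315.0 GPa.
ΔT = 298.0 K. Constrained thermal stress σ = E·α·ΔT = 315.0×10³ MPa × 3.04×10⁻⁶ × 298.0 = 285 MPa (compressive).

285 MPa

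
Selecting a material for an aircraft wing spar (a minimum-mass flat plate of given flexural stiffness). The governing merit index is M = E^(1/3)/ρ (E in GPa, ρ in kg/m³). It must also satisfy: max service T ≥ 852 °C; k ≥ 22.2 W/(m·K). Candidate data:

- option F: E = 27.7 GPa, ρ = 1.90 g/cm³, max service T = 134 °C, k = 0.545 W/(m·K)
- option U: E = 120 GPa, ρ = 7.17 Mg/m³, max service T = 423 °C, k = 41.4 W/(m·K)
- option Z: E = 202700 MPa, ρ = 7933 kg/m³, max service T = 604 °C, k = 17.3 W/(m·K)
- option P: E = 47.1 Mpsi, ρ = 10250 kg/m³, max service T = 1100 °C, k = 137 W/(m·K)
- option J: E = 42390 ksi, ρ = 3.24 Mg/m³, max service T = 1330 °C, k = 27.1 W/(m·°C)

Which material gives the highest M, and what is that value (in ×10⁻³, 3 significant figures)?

option J, M = 2.05×10⁻³

Screen on constraints: max service T ≥ 852 °C; k ≥ 22.2 W/(m·K). Survivors: option P, option J.
Normalizing units and computing the index:
  option P: E = 324.7 GPa, ρ = 10250 kg/m³
  option J: E = 292.3 GPa, ρ = 3240 kg/m³
  option J: M = 2.05×10⁻³
  option P: M = 0.671×10⁻³
The maximum is for option J.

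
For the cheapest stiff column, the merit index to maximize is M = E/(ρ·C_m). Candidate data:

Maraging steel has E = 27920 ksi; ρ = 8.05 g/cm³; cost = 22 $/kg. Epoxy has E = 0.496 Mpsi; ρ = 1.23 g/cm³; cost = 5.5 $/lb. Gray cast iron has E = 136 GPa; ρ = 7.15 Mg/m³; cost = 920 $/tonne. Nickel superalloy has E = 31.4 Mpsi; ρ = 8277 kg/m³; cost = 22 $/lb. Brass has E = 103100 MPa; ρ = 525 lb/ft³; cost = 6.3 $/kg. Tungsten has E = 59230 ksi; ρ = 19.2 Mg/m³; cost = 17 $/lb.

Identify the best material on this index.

In SI units:
  maraging steel: E = 192.5 GPa, ρ = 8050 kg/m³, cost = 22.00 $/kg
  epoxy: E = 3.420 GPa, ρ = 1230 kg/m³, cost = 12.13 $/kg
  gray cast iron: E = 136.0 GPa, ρ = 7150 kg/m³, cost = 0.9200 $/kg
  nickel superalloy: E = 216.5 GPa, ρ = 8277 kg/m³, cost = 48.50 $/kg
  brass: E = 103.1 GPa, ρ = 8410 kg/m³, cost = 6.300 $/kg
  tungsten: E = 408.4 GPa, ρ = 19200 kg/m³, cost = 37.48 $/kg
  gray cast iron: M = 20.7 MN·m per $
  brass: M = 1.95 MN·m per $
  maraging steel: M = 1.09 MN·m per $
  tungsten: M = 0.568 MN·m per $
  nickel superalloy: M = 0.539 MN·m per $
  epoxy: M = 0.229 MN·m per $
Gray cast iron has the largest M.

gray cast iron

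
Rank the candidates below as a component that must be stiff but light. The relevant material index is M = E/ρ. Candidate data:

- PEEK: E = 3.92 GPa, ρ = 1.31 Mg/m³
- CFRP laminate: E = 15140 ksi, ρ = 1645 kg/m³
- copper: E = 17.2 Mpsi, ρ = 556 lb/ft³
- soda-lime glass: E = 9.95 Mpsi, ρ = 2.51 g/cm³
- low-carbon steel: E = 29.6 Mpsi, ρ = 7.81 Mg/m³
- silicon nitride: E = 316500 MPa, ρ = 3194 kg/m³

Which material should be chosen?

In SI units:
  PEEK: E = 3.920 GPa, ρ = 1310 kg/m³
  CFRP laminate: E = 104.4 GPa, ρ = 1645 kg/m³
  copper: E = 118.6 GPa, ρ = 8906 kg/m³
  soda-lime glass: E = 68.60 GPa, ρ = 2510 kg/m³
  low-carbon steel: E = 204.1 GPa, ρ = 7810 kg/m³
  silicon nitride: E = 316.5 GPa, ρ = 3194 kg/m³
  silicon nitride: M = 99.1 MN·m/kg
  CFRP laminate: M = 63.5 MN·m/kg
  soda-lime glass: M = 27.3 MN·m/kg
  low-carbon steel: M = 26.1 MN·m/kg
  copper: M = 13.3 MN·m/kg
  PEEK: M = 2.99 MN·m/kg
The maximum is for silicon nitride.

silicon nitride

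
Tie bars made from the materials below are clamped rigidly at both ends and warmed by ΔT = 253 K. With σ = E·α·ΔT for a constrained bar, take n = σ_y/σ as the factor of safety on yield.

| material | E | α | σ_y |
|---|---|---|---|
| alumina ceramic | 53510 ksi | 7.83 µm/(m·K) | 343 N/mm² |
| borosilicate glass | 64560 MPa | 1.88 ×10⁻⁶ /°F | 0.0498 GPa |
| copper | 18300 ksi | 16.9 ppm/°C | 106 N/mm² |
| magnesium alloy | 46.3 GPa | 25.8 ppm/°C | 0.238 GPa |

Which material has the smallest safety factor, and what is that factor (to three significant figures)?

copper, n = 0.196

With everything in SI (GPa, ×10⁻⁶/K, MPa):
  alumina ceramic: E = 368.9, α = 7.83, σ_y = 343.0 → σ = 731 MPa, n = 0.469
  borosilicate glass: E = 64.56, α = 3.38, σ_y = 49.80 → σ = 55.3 MPa, n = 0.901
  copper: E = 126.2, α = 16.9, σ_y = 106.0 → σ = 539 MPa, n = 0.196
  magnesium alloy: E = 46.30, α = 25.8, σ_y = 238.0 → σ = 302 MPa, n = 0.788
Smallest n: copper with n = 0.196.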